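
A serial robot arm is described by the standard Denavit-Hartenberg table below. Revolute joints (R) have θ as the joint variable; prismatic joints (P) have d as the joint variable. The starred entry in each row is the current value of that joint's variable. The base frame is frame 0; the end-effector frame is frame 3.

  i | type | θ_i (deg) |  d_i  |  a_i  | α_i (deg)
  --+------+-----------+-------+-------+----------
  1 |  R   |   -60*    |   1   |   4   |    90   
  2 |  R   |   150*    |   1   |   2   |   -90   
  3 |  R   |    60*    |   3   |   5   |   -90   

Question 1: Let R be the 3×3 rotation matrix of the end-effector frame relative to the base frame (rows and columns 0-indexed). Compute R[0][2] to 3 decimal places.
End-effector z-axis (col 2 of R) = (0.8080,-0.3995,-0.4330)
R[0][2] = 0.8080

0.808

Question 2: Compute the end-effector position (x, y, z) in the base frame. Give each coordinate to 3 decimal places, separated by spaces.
after link 1: o_1 = (2.0000, -3.4641, 1.0000)
after link 2: o_2 = (0.2679, -2.4641, 2.0000)
after link 3: o_3 = (2.1854, 2.8750, 0.6519)

2.185 2.875 0.652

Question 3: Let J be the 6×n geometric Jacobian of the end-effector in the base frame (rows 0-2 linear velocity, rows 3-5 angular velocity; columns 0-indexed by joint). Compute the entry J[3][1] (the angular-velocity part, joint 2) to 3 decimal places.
axis z_1 = (-0.8660,-0.5000,0.0000); lever o_n−o_1 = (0.1854,6.3391,-0.3481)
cross product → J_v[:, 1] = (0.1740,-0.3014,-5.3971)
J_ω[:, 1] = z_1
entry J[3][1] = -0.8660

-0.866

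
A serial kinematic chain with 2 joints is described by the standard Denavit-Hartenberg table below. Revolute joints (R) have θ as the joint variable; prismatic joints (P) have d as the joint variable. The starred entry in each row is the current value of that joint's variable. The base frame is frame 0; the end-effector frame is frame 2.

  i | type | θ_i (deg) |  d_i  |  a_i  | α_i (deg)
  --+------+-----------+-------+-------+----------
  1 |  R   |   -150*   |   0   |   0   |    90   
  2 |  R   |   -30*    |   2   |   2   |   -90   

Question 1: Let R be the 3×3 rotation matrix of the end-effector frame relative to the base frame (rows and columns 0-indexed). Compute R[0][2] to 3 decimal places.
-0.433

End-effector z-axis (col 2 of R) = (-0.4330,-0.2500,0.8660)
R[0][2] = -0.4330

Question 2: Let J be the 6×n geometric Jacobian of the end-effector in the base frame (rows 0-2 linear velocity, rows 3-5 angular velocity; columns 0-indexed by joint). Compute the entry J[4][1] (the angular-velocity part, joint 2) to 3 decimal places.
axis z_1 = (-0.5000,0.8660,0.0000); lever o_n−o_1 = (-2.5000,0.8660,-1.0000)
cross product → J_v[:, 1] = (-0.8660,-0.5000,1.7321)
J_ω[:, 1] = z_1
entry J[4][1] = 0.8660

0.866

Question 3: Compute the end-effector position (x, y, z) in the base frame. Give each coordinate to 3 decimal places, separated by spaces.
-2.500 0.866 -1.000

after link 1: o_1 = (0.0000, 0.0000, 0.0000)
after link 2: o_2 = (-2.5000, 0.8660, -1.0000)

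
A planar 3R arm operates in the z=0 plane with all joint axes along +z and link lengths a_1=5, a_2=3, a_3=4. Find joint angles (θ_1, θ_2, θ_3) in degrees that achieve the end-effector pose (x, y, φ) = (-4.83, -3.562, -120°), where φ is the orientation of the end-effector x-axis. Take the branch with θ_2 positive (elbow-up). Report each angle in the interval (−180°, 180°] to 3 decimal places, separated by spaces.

wrist centre = target − a_3·(cos φ, sin φ) = (-2.8300, -0.0979)
cos θ_2 = (8.0185−5²−3²)/(2·5·3) = -0.8661; θ_2 = 150.0029° (elbow-up)
β = atan2(-0.0979,-2.8300) = -178.0188°; ψ = atan2(1.4999,2.4018) = 31.9833°
θ_1 = β − ψ = -210.0021°
θ_3 = φ − θ_1 − θ_2 = -60.0008° (wrapped to (-180°,180°])

149.998 150.003 -60.001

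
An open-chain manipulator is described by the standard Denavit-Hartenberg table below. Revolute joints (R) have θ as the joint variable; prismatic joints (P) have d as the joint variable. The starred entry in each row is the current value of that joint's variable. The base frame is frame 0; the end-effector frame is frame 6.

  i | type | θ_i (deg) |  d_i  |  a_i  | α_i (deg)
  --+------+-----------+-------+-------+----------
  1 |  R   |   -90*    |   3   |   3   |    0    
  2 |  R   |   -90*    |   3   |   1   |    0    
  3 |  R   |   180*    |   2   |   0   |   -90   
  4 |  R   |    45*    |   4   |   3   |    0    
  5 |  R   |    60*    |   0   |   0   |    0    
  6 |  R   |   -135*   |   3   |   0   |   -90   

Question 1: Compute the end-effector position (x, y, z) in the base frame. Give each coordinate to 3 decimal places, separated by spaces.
after link 1: o_1 = (0.0000, -3.0000, 3.0000)
after link 2: o_2 = (-1.0000, -3.0000, 6.0000)
after link 3: o_3 = (-1.0000, -3.0000, 8.0000)
after link 4: o_4 = (1.1213, 1.0000, 5.8787)
after link 5: o_5 = (1.1213, 1.0000, 5.8787)
after link 6: o_6 = (1.1213, 4.0000, 5.8787)

1.121 4.000 5.879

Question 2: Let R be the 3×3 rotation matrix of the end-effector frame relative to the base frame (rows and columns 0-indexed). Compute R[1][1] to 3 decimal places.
End-effector y-axis (col 1 of R) = (0.0000,-1.0000,-0.0000)
R[1][1] = -1.0000

-1.000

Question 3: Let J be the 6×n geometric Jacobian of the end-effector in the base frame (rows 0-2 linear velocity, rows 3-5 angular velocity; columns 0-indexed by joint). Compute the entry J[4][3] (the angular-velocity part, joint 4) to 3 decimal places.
axis z_3 = (0.0000,1.0000,0.0000); lever o_n−o_3 = (2.1213,7.0000,-2.1213)
cross product → J_v[:, 3] = (-2.1213,0.0000,-2.1213)
J_ω[:, 3] = z_3
entry J[4][3] = 1.0000

1.000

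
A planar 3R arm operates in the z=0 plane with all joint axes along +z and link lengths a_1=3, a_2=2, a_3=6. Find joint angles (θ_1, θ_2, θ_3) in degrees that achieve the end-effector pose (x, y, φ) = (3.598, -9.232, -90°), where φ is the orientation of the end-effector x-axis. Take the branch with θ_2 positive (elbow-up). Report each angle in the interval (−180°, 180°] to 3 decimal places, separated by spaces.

-53.868 30.008 -66.140

wrist centre = target − a_3·(cos φ, sin φ) = (3.5980, -3.2320)
cos θ_2 = (23.3914−3²−2²)/(2·3·2) = 0.8660; θ_2 = 30.0084° (elbow-up)
β = atan2(-3.2320,3.5980) = -41.9326°; ψ = atan2(1.0003,4.7319) = 11.9358°
θ_1 = β − ψ = -53.8684°
θ_3 = φ − θ_1 − θ_2 = -66.1400° (wrapped to (-180°,180°])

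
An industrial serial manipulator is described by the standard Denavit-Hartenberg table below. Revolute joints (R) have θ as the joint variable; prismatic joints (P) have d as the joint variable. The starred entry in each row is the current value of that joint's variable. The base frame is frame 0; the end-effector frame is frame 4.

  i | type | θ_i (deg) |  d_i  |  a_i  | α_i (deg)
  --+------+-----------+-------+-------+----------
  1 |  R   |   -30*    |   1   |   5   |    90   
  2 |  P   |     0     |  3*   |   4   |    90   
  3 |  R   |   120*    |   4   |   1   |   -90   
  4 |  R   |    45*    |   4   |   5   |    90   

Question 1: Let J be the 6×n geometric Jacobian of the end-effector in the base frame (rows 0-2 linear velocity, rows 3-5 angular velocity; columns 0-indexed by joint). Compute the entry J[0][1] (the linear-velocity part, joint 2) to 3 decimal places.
-0.500

prismatic axis z_1 = (-0.5000,-0.8660,0.0000)
J_v[:, 1] = z_1; J_ω[:, 1] = (0,0,0)
entry J[0][1] = -0.5000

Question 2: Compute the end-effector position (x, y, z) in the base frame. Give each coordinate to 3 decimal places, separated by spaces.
0.366 -5.902 0.536

after link 1: o_1 = (4.3301, -2.5000, 1.0000)
after link 2: o_2 = (6.2942, -7.0981, 1.0000)
after link 3: o_3 = (5.4282, -7.5981, -3.0000)
after link 4: o_4 = (0.3663, -5.9017, 0.5355)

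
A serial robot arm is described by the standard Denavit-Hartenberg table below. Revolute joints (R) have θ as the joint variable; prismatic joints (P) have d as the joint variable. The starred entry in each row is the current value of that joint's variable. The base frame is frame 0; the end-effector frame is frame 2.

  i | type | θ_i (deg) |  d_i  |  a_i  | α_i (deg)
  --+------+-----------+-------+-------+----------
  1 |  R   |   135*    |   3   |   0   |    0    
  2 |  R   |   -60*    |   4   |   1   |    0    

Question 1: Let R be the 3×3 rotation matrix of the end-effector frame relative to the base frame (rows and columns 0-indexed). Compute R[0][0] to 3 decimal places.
End-effector x-axis (col 0 of R) = (0.2588,0.9659,0.0000)
R[0][0] = 0.2588

0.259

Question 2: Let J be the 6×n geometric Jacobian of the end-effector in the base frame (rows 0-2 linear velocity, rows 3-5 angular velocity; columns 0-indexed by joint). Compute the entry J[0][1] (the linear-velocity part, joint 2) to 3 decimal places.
axis z_1 = (0.0000,0.0000,1.0000); lever o_n−o_1 = (0.2588,0.9659,4.0000)
cross product → J_v[:, 1] = (-0.9659,0.2588,0.0000)
J_ω[:, 1] = z_1
entry J[0][1] = -0.9659

-0.966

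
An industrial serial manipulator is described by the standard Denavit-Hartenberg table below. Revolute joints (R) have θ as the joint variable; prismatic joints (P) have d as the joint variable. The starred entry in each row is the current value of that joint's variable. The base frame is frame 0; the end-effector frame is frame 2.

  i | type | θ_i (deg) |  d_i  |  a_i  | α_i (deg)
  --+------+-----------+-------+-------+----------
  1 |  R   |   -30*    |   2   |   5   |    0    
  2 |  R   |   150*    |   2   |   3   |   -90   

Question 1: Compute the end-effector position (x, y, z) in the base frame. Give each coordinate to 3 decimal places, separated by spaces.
after link 1: o_1 = (4.3301, -2.5000, 2.0000)
after link 2: o_2 = (2.8301, 0.0981, 4.0000)

2.830 0.098 4.000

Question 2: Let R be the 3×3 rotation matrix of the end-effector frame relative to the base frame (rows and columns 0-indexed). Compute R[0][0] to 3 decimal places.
-0.500

End-effector x-axis (col 0 of R) = (-0.5000,0.8660,0.0000)
R[0][0] = -0.5000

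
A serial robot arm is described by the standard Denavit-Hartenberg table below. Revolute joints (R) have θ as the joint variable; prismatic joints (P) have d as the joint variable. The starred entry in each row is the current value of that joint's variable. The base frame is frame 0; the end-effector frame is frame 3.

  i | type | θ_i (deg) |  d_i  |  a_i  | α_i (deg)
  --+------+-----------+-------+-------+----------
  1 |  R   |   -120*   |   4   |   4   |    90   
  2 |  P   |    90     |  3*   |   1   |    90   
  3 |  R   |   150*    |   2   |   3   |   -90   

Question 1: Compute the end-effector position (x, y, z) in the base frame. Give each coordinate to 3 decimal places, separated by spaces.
-6.897 -2.946 2.402

after link 1: o_1 = (-2.0000, -3.4641, 4.0000)
after link 2: o_2 = (-4.5981, -1.9641, 5.0000)
after link 3: o_3 = (-6.8971, -2.9462, 2.4019)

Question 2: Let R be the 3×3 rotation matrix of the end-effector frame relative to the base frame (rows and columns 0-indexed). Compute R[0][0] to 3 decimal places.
End-effector x-axis (col 0 of R) = (-0.4330,0.2500,-0.8660)
R[0][0] = -0.4330

-0.433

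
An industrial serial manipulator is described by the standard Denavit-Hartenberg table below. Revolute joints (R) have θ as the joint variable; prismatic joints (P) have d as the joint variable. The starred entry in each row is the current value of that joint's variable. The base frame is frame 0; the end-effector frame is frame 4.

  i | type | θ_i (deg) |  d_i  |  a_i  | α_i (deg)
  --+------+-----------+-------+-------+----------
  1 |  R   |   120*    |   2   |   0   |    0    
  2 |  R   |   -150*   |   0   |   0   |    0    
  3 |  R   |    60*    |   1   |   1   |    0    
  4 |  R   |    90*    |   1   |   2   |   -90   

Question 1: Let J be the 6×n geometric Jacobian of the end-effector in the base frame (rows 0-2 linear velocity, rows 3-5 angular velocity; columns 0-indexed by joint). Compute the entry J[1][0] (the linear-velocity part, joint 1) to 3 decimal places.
-0.134

axis z_0 = ẑ; lever o_n−o_0 = (-0.1340,2.2321,4.0000)
cross product → J_v[:, 0] = (-2.2321,-0.1340,0.0000)
J_ω[:, 0] = z_0
entry J[1][0] = -0.1340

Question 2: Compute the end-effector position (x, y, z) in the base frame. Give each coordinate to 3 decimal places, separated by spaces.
after link 1: o_1 = (0.0000, 0.0000, 2.0000)
after link 2: o_2 = (0.0000, 0.0000, 2.0000)
after link 3: o_3 = (0.8660, 0.5000, 3.0000)
after link 4: o_4 = (-0.1340, 2.2321, 4.0000)

-0.134 2.232 4.000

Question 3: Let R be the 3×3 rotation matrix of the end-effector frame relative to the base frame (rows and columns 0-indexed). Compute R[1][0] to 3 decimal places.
0.866

End-effector x-axis (col 0 of R) = (-0.5000,0.8660,0.0000)
R[1][0] = 0.8660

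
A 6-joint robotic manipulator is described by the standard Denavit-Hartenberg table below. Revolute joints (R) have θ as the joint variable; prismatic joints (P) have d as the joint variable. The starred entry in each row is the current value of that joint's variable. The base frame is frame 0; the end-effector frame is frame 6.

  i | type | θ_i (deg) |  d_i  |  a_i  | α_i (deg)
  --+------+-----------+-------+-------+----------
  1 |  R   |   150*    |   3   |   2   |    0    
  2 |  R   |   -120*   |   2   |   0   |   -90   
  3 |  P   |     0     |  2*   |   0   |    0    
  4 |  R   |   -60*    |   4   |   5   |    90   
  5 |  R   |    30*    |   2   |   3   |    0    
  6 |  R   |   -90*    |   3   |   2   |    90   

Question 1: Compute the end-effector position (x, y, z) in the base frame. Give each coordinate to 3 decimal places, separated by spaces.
after link 1: o_1 = (-1.7321, 1.0000, 3.0000)
after link 2: o_2 = (-1.7321, 1.0000, 5.0000)
after link 3: o_3 = (-2.7321, 2.7321, 5.0000)
after link 4: o_4 = (-2.5670, 7.4462, 9.3301)
after link 5: o_5 = (-3.6920, 8.5287, 12.5801)
after link 6: o_6 = (-4.6429, 5.9796, 14.9462)

-4.643 5.980 14.946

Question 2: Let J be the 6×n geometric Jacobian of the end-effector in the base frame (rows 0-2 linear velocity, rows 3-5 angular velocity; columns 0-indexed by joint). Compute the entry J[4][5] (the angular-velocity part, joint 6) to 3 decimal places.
-0.433

axis z_5 = (-0.7500,-0.4330,0.5000); lever o_n−o_5 = (-0.9510,-2.5490,2.3660)
cross product → J_v[:, 5] = (0.2500,1.2990,1.5000)
J_ω[:, 5] = z_5
entry J[4][5] = -0.4330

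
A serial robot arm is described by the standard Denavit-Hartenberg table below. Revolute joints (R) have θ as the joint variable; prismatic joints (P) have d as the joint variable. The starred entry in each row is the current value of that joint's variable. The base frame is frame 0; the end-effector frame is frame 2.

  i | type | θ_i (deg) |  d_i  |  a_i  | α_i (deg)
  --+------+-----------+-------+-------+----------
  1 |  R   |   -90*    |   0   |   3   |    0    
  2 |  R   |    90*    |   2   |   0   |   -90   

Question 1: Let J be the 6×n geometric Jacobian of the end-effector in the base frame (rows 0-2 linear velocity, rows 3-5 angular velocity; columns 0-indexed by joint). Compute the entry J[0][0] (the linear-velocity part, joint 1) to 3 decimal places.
axis z_0 = ẑ; lever o_n−o_0 = (0.0000,-3.0000,2.0000)
cross product → J_v[:, 0] = (3.0000,0.0000,-0.0000)
J_ω[:, 0] = z_0
entry J[0][0] = 3.0000

3.000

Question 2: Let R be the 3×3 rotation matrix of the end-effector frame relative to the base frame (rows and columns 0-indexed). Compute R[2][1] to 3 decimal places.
End-effector y-axis (col 1 of R) = (0.0000,0.0000,-1.0000)
R[2][1] = -1.0000

-1.000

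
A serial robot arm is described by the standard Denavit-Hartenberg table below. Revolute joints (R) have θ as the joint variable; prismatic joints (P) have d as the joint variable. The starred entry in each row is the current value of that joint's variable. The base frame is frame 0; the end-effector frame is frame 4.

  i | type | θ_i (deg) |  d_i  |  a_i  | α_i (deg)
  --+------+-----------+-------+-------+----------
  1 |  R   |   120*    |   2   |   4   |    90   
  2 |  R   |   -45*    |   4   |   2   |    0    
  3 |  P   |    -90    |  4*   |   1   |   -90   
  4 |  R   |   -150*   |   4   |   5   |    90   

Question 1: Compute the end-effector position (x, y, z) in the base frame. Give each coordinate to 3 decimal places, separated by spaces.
after link 1: o_1 = (-2.0000, 3.4641, 2.0000)
after link 2: o_2 = (0.7570, 6.6888, 0.5858)
after link 3: o_3 = (4.5746, 8.0765, -0.1213)
after link 4: o_4 = (3.7946, 14.4276, 0.1121)

3.795 14.428 0.112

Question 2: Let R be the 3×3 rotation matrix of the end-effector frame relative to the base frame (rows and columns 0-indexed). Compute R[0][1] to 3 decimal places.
-0.354

End-effector y-axis (col 1 of R) = (-0.3536,0.6124,-0.7071)
R[0][1] = -0.3536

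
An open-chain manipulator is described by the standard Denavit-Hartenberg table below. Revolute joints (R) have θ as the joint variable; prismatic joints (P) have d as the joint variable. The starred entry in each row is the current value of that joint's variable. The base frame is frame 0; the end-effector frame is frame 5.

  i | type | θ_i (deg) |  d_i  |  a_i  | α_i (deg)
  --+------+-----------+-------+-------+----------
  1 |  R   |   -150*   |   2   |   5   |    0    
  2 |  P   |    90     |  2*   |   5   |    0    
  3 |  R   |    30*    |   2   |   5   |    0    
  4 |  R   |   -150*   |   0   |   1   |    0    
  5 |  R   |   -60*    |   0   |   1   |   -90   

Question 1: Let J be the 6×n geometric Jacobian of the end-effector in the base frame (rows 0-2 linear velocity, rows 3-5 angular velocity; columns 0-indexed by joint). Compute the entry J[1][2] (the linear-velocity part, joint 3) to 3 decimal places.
axis z_2 = (0.0000,0.0000,1.0000); lever o_n−o_2 = (2.8301,-1.6340,2.0000)
cross product → J_v[:, 2] = (1.6340,2.8301,-0.0000)
J_ω[:, 2] = z_2
entry J[1][2] = 2.8301

2.830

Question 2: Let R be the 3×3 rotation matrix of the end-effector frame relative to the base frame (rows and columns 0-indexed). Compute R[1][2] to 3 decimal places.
-0.500

End-effector z-axis (col 2 of R) = (-0.8660,-0.5000,0.0000)
R[1][2] = -0.5000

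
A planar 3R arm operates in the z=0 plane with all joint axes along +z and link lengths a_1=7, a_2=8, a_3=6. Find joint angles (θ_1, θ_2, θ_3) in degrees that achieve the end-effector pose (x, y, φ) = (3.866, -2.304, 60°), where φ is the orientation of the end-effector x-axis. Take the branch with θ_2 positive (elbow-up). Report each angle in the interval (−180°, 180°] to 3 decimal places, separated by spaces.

-149.999 119.999 90.001

wrist centre = target − a_3·(cos φ, sin φ) = (0.8660, -7.5002)
cos θ_2 = (57.0022−7²−8²)/(2·7·8) = -0.5000; θ_2 = 119.9987° (elbow-up)
β = atan2(-7.5002,0.8660) = -83.4135°; ψ = atan2(6.9283,3.0002) = 66.5859°
θ_1 = β − ψ = -149.9995°
θ_3 = φ − θ_1 − θ_2 = 90.0008° (wrapped to (-180°,180°])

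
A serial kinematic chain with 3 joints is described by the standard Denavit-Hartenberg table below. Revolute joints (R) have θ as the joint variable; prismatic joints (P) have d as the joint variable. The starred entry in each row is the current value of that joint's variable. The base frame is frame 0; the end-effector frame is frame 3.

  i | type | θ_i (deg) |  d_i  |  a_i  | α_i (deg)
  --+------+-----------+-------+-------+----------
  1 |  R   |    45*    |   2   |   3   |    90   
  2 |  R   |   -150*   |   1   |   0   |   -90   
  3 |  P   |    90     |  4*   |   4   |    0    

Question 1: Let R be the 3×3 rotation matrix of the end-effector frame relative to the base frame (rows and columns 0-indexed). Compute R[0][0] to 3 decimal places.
-0.707

End-effector x-axis (col 0 of R) = (-0.7071,0.7071,-0.0000)
R[0][0] = -0.7071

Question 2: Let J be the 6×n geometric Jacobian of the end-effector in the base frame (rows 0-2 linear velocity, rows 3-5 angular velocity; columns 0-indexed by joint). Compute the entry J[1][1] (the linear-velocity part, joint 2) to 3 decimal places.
2.449

axis z_1 = (0.7071,-0.7071,0.0000); lever o_n−o_1 = (-0.7071,3.5355,-3.4641)
cross product → J_v[:, 1] = (2.4495,2.4495,2.0000)
J_ω[:, 1] = z_1
entry J[1][1] = 2.4495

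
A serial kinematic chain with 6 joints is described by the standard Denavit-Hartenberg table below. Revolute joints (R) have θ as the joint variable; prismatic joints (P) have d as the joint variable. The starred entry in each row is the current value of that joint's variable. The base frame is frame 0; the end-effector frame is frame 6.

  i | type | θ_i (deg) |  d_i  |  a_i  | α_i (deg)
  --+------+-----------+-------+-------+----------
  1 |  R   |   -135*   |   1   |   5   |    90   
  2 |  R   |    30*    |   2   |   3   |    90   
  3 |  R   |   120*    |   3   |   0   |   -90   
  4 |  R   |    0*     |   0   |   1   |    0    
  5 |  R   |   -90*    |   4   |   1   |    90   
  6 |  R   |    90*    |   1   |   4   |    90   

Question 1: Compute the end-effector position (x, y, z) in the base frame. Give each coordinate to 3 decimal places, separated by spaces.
-1.130 -3.958 -4.428

after link 1: o_1 = (-3.5355, -3.5355, 1.0000)
after link 2: o_2 = (-6.7869, -3.9584, 2.5000)
after link 3: o_3 = (-7.8475, -5.0191, -0.0981)
after link 4: o_4 = (-8.1537, -4.1005, -0.3481)
after link 5: o_5 = (-4.9717, -3.7470, -2.9462)
after link 6: o_6 = (-1.1300, -3.9584, -4.4282)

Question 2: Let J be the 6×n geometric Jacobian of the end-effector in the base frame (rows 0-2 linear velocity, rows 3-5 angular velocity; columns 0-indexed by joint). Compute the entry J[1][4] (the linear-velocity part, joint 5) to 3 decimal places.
axis z_4 = (0.8839,0.1768,-0.4330); lever o_n−o_4 = (7.0237,0.1421,-4.0801)
cross product → J_v[:, 4] = (-0.6597,0.5650,-1.1160)
J_ω[:, 4] = z_4
entry J[1][4] = 0.5650

0.565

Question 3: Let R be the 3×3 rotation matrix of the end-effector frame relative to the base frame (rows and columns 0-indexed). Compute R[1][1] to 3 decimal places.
-0.919

End-effector y-axis (col 1 of R) = (0.3062,-0.9186,0.2500)
R[1][1] = -0.9186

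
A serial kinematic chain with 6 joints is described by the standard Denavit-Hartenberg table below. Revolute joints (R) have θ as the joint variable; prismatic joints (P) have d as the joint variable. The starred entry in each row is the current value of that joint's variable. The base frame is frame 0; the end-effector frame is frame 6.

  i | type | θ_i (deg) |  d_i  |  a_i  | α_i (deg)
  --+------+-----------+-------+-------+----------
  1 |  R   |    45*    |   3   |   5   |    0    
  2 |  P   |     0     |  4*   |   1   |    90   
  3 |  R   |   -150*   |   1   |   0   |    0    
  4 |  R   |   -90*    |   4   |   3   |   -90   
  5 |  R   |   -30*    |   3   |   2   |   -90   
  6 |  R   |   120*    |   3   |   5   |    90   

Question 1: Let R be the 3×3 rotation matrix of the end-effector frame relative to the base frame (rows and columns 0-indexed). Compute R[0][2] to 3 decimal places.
0.347

End-effector z-axis (col 2 of R) = (0.3472,-0.2652,0.8995)
R[0][2] = 0.3472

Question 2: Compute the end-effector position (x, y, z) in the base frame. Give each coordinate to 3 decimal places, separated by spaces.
after link 1: o_1 = (3.5355, 3.5355, 3.0000)
after link 2: o_2 = (4.2426, 4.2426, 7.0000)
after link 3: o_3 = (4.9497, 3.5355, 7.0000)
after link 4: o_4 = (6.7175, -0.3536, 9.5981)
after link 5: o_5 = (4.9751, -3.5101, 9.5981)
after link 6: o_6 = (5.1409, 2.0976, 11.1872)

5.141 2.098 11.187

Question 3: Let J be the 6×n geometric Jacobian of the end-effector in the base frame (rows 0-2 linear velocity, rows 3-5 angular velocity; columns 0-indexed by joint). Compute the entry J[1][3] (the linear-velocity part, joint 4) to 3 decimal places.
-2.961

axis z_3 = (0.7071,-0.7071,0.0000); lever o_n−o_3 = (0.1912,-1.4379,4.1872)
cross product → J_v[:, 3] = (-2.9608,-2.9608,-0.8816)
J_ω[:, 3] = z_3
entry J[1][3] = -2.9608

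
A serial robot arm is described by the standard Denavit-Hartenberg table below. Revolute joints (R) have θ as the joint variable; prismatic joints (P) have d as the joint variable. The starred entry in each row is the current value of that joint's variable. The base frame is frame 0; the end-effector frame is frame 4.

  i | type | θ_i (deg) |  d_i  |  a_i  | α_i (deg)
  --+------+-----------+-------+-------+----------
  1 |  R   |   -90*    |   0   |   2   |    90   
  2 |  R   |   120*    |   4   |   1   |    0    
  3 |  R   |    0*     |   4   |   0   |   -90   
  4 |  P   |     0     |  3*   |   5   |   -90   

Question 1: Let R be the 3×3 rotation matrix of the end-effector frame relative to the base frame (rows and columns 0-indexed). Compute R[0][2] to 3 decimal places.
1.000

End-effector z-axis (col 2 of R) = (1.0000,0.0000,-0.0000)
R[0][2] = 1.0000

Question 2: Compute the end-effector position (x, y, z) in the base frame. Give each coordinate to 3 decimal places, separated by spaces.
-8.000 3.598 3.696

after link 1: o_1 = (0.0000, -2.0000, 0.0000)
after link 2: o_2 = (-4.0000, -1.5000, 0.8660)
after link 3: o_3 = (-8.0000, -1.5000, 0.8660)
after link 4: o_4 = (-8.0000, 3.5981, 3.6962)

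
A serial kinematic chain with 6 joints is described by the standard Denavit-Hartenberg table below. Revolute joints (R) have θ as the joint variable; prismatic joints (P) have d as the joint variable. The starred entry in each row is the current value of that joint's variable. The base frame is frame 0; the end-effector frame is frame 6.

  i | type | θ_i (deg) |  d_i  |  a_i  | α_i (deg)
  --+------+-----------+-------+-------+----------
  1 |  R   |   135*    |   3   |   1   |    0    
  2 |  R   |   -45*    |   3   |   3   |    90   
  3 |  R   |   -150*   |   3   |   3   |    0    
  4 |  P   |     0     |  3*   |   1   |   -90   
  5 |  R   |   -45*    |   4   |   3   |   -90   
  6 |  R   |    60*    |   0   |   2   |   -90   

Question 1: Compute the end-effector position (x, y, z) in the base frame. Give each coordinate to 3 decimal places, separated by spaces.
8.121 -1.073 0.622

after link 1: o_1 = (-0.7071, 0.7071, 3.0000)
after link 2: o_2 = (-0.7071, 3.7071, 6.0000)
after link 3: o_3 = (2.2929, 1.1090, 4.5000)
after link 4: o_4 = (5.2929, 0.2430, 4.0000)
after link 5: o_5 = (7.4142, 0.4059, -0.5248)
after link 6: o_6 = (8.1213, -1.0725, 0.6217)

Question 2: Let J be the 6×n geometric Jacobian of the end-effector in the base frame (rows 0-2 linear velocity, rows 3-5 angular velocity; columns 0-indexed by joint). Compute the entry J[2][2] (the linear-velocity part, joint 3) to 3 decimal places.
-4.780

axis z_2 = (1.0000,0.0000,0.0000); lever o_n−o_2 = (8.8284,-4.7796,-5.3783)
cross product → J_v[:, 2] = (0.0000,5.3783,-4.7796)
J_ω[:, 2] = z_2
entry J[2][2] = -4.7796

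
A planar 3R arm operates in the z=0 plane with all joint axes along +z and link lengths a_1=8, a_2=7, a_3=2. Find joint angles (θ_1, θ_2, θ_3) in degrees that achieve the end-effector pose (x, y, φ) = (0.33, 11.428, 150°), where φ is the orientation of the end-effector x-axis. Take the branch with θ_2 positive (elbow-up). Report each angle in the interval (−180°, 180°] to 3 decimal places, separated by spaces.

37.628 90.002 22.370

wrist centre = target − a_3·(cos φ, sin φ) = (2.0621, 10.4280)
cos θ_2 = (112.9952−8²−7²)/(2·8·7) = -0.0000; θ_2 = 90.0024° (elbow-up)
β = atan2(10.4280,2.0621) = 78.8145°; ψ = atan2(7.0000,7.9997) = 41.1870°
θ_1 = β − ψ = 37.6276°
θ_3 = φ − θ_1 − θ_2 = 22.3700° (wrapped to (-180°,180°])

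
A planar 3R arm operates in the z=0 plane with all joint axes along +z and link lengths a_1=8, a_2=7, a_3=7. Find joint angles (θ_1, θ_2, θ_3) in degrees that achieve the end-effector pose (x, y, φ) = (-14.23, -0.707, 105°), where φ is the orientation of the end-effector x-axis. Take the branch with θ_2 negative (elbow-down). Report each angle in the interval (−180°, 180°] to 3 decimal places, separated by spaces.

-134.999 -30.003 -89.998

wrist centre = target − a_3·(cos φ, sin φ) = (-12.4183, -7.4685)
cos θ_2 = (209.9916−8²−7²)/(2·8·7) = 0.8660; θ_2 = -30.0034° (elbow-down)
β = atan2(-7.4685,-12.4183) = -148.9768°; ψ = atan2(-3.5004,14.0620) = -13.9782°
θ_1 = β − ψ = -134.9987°
θ_3 = φ − θ_1 − θ_2 = -89.9980° (wrapped to (-180°,180°])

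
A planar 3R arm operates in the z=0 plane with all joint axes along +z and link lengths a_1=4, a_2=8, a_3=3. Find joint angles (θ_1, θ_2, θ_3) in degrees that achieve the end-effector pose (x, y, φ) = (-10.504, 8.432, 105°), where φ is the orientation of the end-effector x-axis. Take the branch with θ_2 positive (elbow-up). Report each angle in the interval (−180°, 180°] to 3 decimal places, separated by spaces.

wrist centre = target − a_3·(cos φ, sin φ) = (-9.7275, 5.5342)
cos θ_2 = (125.2527−4²−8²)/(2·4·8) = 0.7071; θ_2 = 45.0027° (elbow-up)
β = atan2(5.5342,-9.7275) = 150.3635°; ψ = atan2(5.6571,9.6566) = 30.3631°
θ_1 = β − ψ = 120.0004°
θ_3 = φ − θ_1 − θ_2 = -60.0031° (wrapped to (-180°,180°])

120.000 45.003 -60.003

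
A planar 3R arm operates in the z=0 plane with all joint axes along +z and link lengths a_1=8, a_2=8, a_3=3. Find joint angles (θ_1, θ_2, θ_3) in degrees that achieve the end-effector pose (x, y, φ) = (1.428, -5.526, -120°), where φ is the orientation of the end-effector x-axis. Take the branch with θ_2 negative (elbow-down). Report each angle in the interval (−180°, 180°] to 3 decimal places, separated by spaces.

30.002 -150.003 0.001

wrist centre = target − a_3·(cos φ, sin φ) = (2.9280, -2.9279)
cos θ_2 = (17.1459−8²−8²)/(2·8·8) = -0.8660; θ_2 = -150.0025° (elbow-down)
β = atan2(-2.9279,2.9280) = -44.9993°; ψ = atan2(-3.9997,1.0716) = -75.0013°
θ_1 = β − ψ = 30.0020°
θ_3 = φ − θ_1 − θ_2 = 0.0005° (wrapped to (-180°,180°])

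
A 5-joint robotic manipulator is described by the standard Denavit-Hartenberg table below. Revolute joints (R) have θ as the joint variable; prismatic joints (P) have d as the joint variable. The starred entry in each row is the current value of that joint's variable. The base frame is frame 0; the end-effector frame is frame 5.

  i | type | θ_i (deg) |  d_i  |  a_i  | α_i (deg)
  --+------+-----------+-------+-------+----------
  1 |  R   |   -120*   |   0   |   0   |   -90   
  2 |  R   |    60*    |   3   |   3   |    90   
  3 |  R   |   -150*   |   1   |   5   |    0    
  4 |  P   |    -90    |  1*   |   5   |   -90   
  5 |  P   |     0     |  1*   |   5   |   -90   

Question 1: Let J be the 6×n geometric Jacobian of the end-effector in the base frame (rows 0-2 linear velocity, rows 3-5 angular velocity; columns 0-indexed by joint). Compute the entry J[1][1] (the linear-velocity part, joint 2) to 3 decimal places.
-6.263

axis z_1 = (0.8660,-0.5000,0.0000); lever o_n−o_1 = (8.4330,-2.7141,7.2321)
cross product → J_v[:, 1] = (-3.6160,-6.2631,1.8660)
J_ω[:, 1] = z_1
entry J[1][1] = -6.2631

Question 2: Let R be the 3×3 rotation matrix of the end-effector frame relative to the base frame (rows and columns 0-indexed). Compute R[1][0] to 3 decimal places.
End-effector x-axis (col 0 of R) = (0.8750,-0.2165,0.4330)
R[1][0] = -0.2165

-0.217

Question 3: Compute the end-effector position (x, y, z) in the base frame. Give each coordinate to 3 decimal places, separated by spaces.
after link 1: o_1 = (0.0000, 0.0000, 0.0000)
after link 2: o_2 = (1.8481, -2.7990, -2.5981)
after link 3: o_3 = (0.3325, -0.4240, 1.6519)
after link 4: o_4 = (4.2745, -2.2566, 4.3170)
after link 5: o_5 = (8.4330, -2.7141, 7.2321)

8.433 -2.714 7.232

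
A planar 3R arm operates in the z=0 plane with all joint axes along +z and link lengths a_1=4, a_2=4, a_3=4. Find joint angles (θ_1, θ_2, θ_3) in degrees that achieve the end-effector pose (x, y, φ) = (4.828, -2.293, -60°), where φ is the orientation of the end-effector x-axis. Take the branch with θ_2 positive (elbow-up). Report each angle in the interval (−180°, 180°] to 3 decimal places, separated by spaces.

wrist centre = target − a_3·(cos φ, sin φ) = (2.8280, 1.1711)
cos θ_2 = (9.3691−4²−4²)/(2·4·4) = -0.7072; θ_2 = 135.0089° (elbow-up)
β = atan2(1.1711,2.8280) = 22.4949°; ψ = atan2(2.8280,1.1711) = 67.5045°
θ_1 = β − ψ = -45.0095°
θ_3 = φ − θ_1 − θ_2 = -149.9994° (wrapped to (-180°,180°])

-45.010 135.009 -149.999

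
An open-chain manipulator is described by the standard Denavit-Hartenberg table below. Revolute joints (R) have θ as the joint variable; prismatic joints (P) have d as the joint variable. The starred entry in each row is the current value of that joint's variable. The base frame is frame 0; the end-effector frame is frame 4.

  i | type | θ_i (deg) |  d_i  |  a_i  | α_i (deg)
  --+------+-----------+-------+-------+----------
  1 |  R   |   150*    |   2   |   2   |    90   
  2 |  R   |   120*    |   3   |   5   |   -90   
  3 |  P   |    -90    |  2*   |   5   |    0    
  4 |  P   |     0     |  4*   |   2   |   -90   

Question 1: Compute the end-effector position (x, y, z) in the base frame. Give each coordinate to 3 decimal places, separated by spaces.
9.933 5.812 3.330

after link 1: o_1 = (-1.7321, 1.0000, 2.0000)
after link 2: o_2 = (1.9330, 2.3481, 6.3301)
after link 3: o_3 = (5.9330, 5.8122, 5.3301)
after link 4: o_4 = (9.9330, 5.8122, 3.3301)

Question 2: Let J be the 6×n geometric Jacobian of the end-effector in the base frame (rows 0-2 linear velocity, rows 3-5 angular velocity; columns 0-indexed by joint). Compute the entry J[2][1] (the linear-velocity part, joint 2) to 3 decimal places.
axis z_1 = (0.5000,0.8660,0.0000); lever o_n−o_1 = (11.6651,4.8122,1.3301)
cross product → J_v[:, 1] = (1.1519,-0.6651,-7.6962)
J_ω[:, 1] = z_1
entry J[2][1] = -7.6962

-7.696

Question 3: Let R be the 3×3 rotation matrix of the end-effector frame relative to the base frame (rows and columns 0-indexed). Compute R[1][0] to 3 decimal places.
0.866

End-effector x-axis (col 0 of R) = (0.5000,0.8660,0.0000)
R[1][0] = 0.8660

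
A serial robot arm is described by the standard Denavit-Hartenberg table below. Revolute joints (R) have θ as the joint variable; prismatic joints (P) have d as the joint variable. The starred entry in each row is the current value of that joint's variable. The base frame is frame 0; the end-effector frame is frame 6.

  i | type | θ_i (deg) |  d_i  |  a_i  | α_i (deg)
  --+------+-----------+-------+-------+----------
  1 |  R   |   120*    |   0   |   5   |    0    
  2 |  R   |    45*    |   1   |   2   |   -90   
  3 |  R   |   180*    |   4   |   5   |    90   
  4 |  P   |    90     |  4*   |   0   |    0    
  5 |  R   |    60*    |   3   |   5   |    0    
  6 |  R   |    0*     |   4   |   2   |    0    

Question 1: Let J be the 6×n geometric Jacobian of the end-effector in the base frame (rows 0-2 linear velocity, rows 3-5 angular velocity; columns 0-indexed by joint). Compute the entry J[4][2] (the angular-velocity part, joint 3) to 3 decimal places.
axis z_2 = (-0.2588,-0.9659,0.0000); lever o_n−o_2 = (-2.9671,-6.9695,-11.0000)
cross product → J_v[:, 2] = (10.6252,-2.8470,-1.0622)
J_ω[:, 2] = z_2
entry J[4][2] = -0.9659

-0.966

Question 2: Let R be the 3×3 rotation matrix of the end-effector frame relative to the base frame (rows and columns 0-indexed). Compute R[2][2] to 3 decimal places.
End-effector z-axis (col 2 of R) = (-0.0000,-0.0000,-1.0000)
R[2][2] = -1.0000

-1.000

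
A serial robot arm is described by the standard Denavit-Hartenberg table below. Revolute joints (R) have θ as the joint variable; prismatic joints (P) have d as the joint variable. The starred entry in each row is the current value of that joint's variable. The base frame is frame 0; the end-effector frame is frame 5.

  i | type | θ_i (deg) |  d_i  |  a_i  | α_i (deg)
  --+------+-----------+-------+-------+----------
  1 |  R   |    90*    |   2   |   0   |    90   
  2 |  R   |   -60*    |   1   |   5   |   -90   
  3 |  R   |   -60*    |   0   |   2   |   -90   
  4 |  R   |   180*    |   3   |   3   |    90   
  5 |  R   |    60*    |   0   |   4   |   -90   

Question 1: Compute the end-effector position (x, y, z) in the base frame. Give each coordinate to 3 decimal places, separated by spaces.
after link 1: o_1 = (0.0000, 0.0000, 2.0000)
after link 2: o_2 = (1.0000, 2.5000, -2.3301)
after link 3: o_3 = (2.7321, 3.0000, -3.1962)
after link 4: o_4 = (-1.3660, 3.5490, -4.1471)
after link 5: o_5 = (-4.8301, 4.5490, -5.8792)

-4.830 4.549 -5.879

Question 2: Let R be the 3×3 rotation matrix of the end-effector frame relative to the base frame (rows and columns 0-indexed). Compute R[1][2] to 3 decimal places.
0.433

End-effector z-axis (col 2 of R) = (0.5000,0.4330,-0.7500)
R[1][2] = 0.4330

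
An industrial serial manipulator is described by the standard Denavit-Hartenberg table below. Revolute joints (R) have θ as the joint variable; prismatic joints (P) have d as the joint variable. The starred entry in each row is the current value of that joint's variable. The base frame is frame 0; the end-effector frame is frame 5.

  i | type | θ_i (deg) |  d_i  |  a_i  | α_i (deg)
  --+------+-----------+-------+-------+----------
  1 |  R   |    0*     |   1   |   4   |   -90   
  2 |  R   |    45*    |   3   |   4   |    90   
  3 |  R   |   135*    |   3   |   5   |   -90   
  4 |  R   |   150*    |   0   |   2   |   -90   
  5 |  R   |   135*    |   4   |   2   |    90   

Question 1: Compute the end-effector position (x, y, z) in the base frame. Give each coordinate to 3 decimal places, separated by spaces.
after link 1: o_1 = (4.0000, 0.0000, 1.0000)
after link 2: o_2 = (6.8284, 3.0000, -1.8284)
after link 3: o_3 = (6.4497, 6.5355, 2.7929)
after link 4: o_4 = (6.6087, 5.3108, 1.2198)
after link 5: o_5 = (10.6529, 5.7626, 3.0745)

10.653 5.763 3.075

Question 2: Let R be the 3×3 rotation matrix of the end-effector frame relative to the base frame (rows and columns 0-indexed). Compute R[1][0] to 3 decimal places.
End-effector x-axis (col 0 of R) = (0.2974,0.9330,0.2026)
R[1][0] = 0.9330

0.933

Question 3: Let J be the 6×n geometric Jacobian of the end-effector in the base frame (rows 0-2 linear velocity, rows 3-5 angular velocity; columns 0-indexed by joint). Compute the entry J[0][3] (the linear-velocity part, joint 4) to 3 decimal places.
axis z_3 = (-0.5000,-0.7071,0.5000); lever o_n−o_3 = (4.2031,-0.7729,0.2816)
cross product → J_v[:, 3] = (0.1873,2.2424,3.3585)
J_ω[:, 3] = z_3
entry J[0][3] = 0.1873

0.187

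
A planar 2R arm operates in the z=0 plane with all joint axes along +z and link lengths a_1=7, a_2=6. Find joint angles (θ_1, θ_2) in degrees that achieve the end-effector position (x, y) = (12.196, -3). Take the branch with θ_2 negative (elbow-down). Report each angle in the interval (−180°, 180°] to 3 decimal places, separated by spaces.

cos θ_2 = (157.7424−7²−6²)/(2·7·6) = 0.8660; θ_2 = -30.0051° (elbow-down)
β = atan2(-3.0000,12.1960) = -13.8194°; ψ = atan2(-3.0005,12.1959) = -13.8215°
θ_1 = β − ψ = 0.0022°

0.002 -30.005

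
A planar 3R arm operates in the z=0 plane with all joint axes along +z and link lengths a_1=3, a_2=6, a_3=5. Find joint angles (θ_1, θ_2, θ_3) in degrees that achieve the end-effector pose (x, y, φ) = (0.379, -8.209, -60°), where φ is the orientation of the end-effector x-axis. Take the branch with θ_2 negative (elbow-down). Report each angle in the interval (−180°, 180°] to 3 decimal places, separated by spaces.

-12.346 -135.000 87.345

wrist centre = target − a_3·(cos φ, sin φ) = (-2.1210, -3.8789)
cos θ_2 = (19.5443−3²−6²)/(2·3·6) = -0.7071; θ_2 = -134.9997° (elbow-down)
β = atan2(-3.8789,-2.1210) = -118.6702°; ψ = atan2(-4.2427,-1.2426) = -106.3246°
θ_1 = β − ψ = -12.3456°
θ_3 = φ − θ_1 − θ_2 = 87.3453° (wrapped to (-180°,180°])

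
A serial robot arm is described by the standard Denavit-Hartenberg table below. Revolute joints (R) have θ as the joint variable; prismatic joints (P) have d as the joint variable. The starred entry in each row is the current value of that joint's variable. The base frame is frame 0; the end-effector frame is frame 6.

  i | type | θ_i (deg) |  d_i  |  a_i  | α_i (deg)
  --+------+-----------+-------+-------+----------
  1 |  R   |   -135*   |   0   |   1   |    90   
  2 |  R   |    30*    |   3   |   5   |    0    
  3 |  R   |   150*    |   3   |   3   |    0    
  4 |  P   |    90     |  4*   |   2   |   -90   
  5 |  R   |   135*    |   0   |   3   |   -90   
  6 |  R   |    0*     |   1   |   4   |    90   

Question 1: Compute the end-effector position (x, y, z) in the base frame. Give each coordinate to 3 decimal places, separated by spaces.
-5.719 2.423 6.157

after link 1: o_1 = (-0.7071, -0.7071, 0.0000)
after link 2: o_2 = (-5.8903, -1.6476, 2.5000)
after link 3: o_3 = (-5.8903, 2.5950, 2.5000)
after link 4: o_4 = (-8.7187, 5.4234, 0.5000)
after link 5: o_5 = (-7.2187, 3.9234, 2.6213)
after link 6: o_6 = (-5.7187, 2.4234, 6.1569)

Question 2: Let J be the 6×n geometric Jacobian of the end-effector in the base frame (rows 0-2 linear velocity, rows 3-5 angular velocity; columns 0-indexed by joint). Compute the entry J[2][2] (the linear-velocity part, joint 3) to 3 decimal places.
axis z_2 = (-0.7071,0.7071,0.0000); lever o_n−o_2 = (0.1716,4.0711,3.6569)
cross product → J_v[:, 2] = (2.5858,2.5858,-3.0000)
J_ω[:, 2] = z_2
entry J[2][2] = -3.0000

-3.000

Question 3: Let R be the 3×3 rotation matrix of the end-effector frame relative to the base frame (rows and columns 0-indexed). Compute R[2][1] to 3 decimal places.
0.707

End-effector y-axis (col 1 of R) = (-0.5000,0.5000,0.7071)
R[2][1] = 0.7071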